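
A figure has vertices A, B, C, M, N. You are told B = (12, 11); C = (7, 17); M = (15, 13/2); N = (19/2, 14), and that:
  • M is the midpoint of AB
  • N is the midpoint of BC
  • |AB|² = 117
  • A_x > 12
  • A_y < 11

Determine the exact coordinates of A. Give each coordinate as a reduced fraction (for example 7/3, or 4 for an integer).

1. A_x = 18  [A = 2·M−B = 2·(15, 13/2)−(12, 11)]
2. A_y = 2  [A = 2·M−B = 2·(15, 13/2)−(12, 11)]
   so A = (18, 2)

A = (18, 2)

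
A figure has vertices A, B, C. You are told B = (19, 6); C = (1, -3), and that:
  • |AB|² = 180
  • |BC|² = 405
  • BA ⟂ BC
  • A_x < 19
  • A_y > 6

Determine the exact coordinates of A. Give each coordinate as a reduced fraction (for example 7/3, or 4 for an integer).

1. A_x = 13  [[BA ⟂ BC ⇒ -18x-9y+396=0] ∩ [|A−(19, 6)|²=180]]
2. A_y = 18  [[BA ⟂ BC ⇒ -18x-9y+396=0] ∩ [|A−(19, 6)|²=180]]
   so A = (13, 18)

A = (13, 18)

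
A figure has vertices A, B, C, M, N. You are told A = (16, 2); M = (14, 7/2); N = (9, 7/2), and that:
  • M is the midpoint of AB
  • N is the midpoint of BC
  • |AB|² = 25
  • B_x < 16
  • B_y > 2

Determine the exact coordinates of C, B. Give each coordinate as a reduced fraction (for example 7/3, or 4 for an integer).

1. B_x = 12  [B = 2·M−A = 2·(14, 7/2)−(16, 2)]
2. B_y = 5  [B = 2·M−A = 2·(14, 7/2)−(16, 2)]
   so B = (12, 5)
3. C_x = 6  [C = 2·N−B = 2·(9, 7/2)−(12, 5)]
4. C_y = 2  [C = 2·N−B = 2·(9, 7/2)−(12, 5)]
   so C = (6, 2)

C = (6, 2)
B = (12, 5)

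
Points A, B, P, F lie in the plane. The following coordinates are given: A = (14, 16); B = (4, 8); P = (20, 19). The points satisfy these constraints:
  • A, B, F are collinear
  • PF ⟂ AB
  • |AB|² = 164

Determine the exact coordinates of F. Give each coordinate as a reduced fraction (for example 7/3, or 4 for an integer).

1. F_x = 784/41  [[A, B, F are collinear ⇒ 8x-10y+48=0] ∩ [PF ⟂ AB ⇒ -10x-8y+352=0]]
2. F_y = 824/41  [[A, B, F are collinear ⇒ 8x-10y+48=0] ∩ [PF ⟂ AB ⇒ -10x-8y+352=0]]
   so F = (784/41, 824/41)

F = (784/41, 824/41)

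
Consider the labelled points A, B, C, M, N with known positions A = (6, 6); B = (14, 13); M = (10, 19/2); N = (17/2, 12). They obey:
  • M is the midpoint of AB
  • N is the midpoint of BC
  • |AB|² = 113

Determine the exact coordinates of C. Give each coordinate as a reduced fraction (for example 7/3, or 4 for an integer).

1. C_x = 3  [C = 2·N−B = 2·(17/2, 12)−(14, 13)]
2. C_y = 11  [C = 2·N−B = 2·(17/2, 12)−(14, 13)]
   so C = (3, 11)

C = (3, 11)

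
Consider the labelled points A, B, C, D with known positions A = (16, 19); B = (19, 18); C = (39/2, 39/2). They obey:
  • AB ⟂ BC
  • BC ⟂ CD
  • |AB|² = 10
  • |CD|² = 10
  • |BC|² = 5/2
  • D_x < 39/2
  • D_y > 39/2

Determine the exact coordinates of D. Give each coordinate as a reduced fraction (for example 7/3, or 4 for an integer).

1. D_x = 33/2  [[BC ⟂ CD ⇒ 1/2x+3/2y-39=0] ∩ [|D−(39/2, 39/2)|²=10]]
2. D_y = 41/2  [[BC ⟂ CD ⇒ 1/2x+3/2y-39=0] ∩ [|D−(39/2, 39/2)|²=10]]
   so D = (33/2, 41/2)

D = (33/2, 41/2)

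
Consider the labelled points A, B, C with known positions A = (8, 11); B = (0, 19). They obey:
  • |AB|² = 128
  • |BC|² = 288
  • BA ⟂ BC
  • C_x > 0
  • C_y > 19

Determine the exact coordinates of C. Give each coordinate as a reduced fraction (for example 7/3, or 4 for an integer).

1. C_x = 12  [[BA ⟂ BC ⇒ 8x-8y+152=0] ∩ [|C−(0, 19)|²=288]]
2. C_y = 31  [[BA ⟂ BC ⇒ 8x-8y+152=0] ∩ [|C−(0, 19)|²=288]]
   so C = (12, 31)

C = (12, 31)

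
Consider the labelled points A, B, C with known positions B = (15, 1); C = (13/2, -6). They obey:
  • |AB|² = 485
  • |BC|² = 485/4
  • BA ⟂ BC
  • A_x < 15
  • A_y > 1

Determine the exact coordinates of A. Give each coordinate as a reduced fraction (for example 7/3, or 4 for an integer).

A = (1, 18)

1. A_x = 1  [[BA ⟂ BC ⇒ -17/2x-7y+269/2=0] ∩ [|A−(15, 1)|²=485]]
2. A_y = 18  [[BA ⟂ BC ⇒ -17/2x-7y+269/2=0] ∩ [|A−(15, 1)|²=485]]
   so A = (1, 18)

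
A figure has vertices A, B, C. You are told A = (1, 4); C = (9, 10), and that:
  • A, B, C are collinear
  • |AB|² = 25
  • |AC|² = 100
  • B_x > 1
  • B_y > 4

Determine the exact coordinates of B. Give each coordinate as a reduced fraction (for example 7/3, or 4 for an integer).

B = (5, 7)

1. B_x = 5  [[A, B, C are collinear ⇒ 6x-8y+26=0] ∩ [|B−(1, 4)|²=25]]
2. B_y = 7  [[A, B, C are collinear ⇒ 6x-8y+26=0] ∩ [|B−(1, 4)|²=25]]
   so B = (5, 7)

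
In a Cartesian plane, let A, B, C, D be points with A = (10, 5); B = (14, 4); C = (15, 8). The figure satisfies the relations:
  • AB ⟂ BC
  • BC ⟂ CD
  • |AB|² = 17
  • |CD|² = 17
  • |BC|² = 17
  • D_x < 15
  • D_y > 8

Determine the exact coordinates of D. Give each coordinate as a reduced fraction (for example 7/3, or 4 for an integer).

1. D_x = 11  [[BC ⟂ CD ⇒ 1x+4y-47=0] ∩ [|D−(15, 8)|²=17]]
2. D_y = 9  [[BC ⟂ CD ⇒ 1x+4y-47=0] ∩ [|D−(15, 8)|²=17]]
   so D = (11, 9)

D = (11, 9)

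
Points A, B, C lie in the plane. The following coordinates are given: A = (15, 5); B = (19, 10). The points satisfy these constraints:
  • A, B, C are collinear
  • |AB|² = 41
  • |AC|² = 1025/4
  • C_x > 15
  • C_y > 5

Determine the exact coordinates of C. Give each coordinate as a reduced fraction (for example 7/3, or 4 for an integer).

1. C_x = 25  [[A, B, C are collinear ⇒ -5x+4y+55=0] ∩ [|C−(15, 5)|²=1025/4]]
2. C_y = 35/2  [[A, B, C are collinear ⇒ -5x+4y+55=0] ∩ [|C−(15, 5)|²=1025/4]]
   so C = (25, 35/2)

C = (25, 35/2)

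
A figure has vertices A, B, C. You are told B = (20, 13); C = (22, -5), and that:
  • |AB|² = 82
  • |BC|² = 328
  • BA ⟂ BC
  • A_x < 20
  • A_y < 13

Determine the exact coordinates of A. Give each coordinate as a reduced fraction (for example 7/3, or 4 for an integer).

1. A_x = 11  [[BA ⟂ BC ⇒ 2x-18y+194=0] ∩ [|A−(20, 13)|²=82]]
2. A_y = 12  [[BA ⟂ BC ⇒ 2x-18y+194=0] ∩ [|A−(20, 13)|²=82]]
   so A = (11, 12)

A = (11, 12)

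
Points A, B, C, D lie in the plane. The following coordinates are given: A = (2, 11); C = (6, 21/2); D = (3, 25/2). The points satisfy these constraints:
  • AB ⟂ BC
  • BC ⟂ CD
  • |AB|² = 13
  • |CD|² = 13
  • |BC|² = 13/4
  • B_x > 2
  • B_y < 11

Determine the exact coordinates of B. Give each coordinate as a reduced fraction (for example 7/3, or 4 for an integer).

B = (5, 9)

1. B_x = 5  [[BC ⟂ CD ⇒ 3x-2y+3=0] ∩ [|B−(2, 11)|²=13]]
2. B_y = 9  [[BC ⟂ CD ⇒ 3x-2y+3=0] ∩ [|B−(2, 11)|²=13]]
   so B = (5, 9)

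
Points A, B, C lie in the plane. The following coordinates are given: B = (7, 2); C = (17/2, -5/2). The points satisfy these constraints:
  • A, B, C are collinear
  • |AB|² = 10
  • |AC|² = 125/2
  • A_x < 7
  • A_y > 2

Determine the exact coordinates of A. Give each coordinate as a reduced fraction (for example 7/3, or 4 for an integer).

1. A_x = 6  [[A, B, C are collinear ⇒ 9/2x+3/2y-69/2=0] ∩ [|A−(7, 2)|²=10]]
2. A_y = 5  [[A, B, C are collinear ⇒ 9/2x+3/2y-69/2=0] ∩ [|A−(7, 2)|²=10]]
   so A = (6, 5)

A = (6, 5)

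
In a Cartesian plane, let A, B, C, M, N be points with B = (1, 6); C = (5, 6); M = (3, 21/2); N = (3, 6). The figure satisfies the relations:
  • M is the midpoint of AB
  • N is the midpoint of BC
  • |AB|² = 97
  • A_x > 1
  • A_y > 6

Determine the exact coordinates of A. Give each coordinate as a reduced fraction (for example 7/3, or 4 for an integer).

A = (5, 15)

1. A_x = 5  [A = 2·M−B = 2·(3, 21/2)−(1, 6)]
2. A_y = 15  [A = 2·M−B = 2·(3, 21/2)−(1, 6)]
   so A = (5, 15)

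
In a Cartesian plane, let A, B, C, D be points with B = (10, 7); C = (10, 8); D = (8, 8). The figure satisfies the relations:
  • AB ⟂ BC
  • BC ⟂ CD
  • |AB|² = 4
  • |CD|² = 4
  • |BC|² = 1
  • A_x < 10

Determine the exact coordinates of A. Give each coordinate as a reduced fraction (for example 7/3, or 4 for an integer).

1. A_x = 8  [[AB ⟂ BC ⇒ -1y+7=0] ∩ [|A−(10, 7)|²=4]]
2. A_y = 7  [[AB ⟂ BC ⇒ -1y+7=0] ∩ [|A−(10, 7)|²=4]]
   so A = (8, 7)

A = (8, 7)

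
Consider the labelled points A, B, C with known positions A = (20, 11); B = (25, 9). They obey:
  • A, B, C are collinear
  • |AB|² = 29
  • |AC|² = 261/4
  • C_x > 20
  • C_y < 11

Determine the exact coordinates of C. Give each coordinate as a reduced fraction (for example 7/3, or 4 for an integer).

C = (55/2, 8)

1. C_x = 55/2  [[A, B, C are collinear ⇒ 2x+5y-95=0] ∩ [|C−(20, 11)|²=261/4]]
2. C_y = 8  [[A, B, C are collinear ⇒ 2x+5y-95=0] ∩ [|C−(20, 11)|²=261/4]]
   so C = (55/2, 8)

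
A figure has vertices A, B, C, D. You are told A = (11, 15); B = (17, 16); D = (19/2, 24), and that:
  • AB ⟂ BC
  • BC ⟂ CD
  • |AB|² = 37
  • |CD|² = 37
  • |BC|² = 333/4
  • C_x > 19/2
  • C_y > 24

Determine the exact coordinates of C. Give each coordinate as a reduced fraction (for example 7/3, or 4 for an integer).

1. C_x = 31/2  [[AB ⟂ BC ⇒ 6x+1y-118=0] ∩ [|C−(19/2, 24)|²=37]]
2. C_y = 25  [[AB ⟂ BC ⇒ 6x+1y-118=0] ∩ [|C−(19/2, 24)|²=37]]
   so C = (31/2, 25)

C = (31/2, 25)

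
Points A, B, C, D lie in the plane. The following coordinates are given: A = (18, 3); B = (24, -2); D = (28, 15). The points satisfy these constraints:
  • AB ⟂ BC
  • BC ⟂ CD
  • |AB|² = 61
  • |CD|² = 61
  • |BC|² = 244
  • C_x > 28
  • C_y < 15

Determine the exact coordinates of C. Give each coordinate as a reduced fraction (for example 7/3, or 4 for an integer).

C = (34, 10)

1. C_x = 34  [[AB ⟂ BC ⇒ 6x-5y-154=0] ∩ [|C−(28, 15)|²=61]]
2. C_y = 10  [[AB ⟂ BC ⇒ 6x-5y-154=0] ∩ [|C−(28, 15)|²=61]]
   so C = (34, 10)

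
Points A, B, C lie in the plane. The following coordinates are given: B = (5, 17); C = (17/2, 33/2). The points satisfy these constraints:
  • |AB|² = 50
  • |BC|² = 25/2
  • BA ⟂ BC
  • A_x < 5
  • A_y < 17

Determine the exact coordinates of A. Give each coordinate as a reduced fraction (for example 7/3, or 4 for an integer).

A = (4, 10)

1. A_x = 4  [[BA ⟂ BC ⇒ 7/2x-1/2y-9=0] ∩ [|A−(5, 17)|²=50]]
2. A_y = 10  [[BA ⟂ BC ⇒ 7/2x-1/2y-9=0] ∩ [|A−(5, 17)|²=50]]
   so A = (4, 10)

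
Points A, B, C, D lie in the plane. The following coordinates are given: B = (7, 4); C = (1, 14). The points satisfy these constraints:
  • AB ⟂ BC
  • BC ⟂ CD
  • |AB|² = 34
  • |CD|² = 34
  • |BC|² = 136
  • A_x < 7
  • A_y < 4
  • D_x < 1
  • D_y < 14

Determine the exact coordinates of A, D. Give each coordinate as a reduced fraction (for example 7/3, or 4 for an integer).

A = (2, 1)
D = (-4, 11)

1. A_x = 2  [[AB ⟂ BC ⇒ 6x-10y-2=0] ∩ [|A−(7, 4)|²=34]]
2. A_y = 1  [[AB ⟂ BC ⇒ 6x-10y-2=0] ∩ [|A−(7, 4)|²=34]]
   so A = (2, 1)
3. D_x = -4  [[BC ⟂ CD ⇒ -6x+10y-134=0] ∩ [|D−(1, 14)|²=34]]
4. D_y = 11  [[BC ⟂ CD ⇒ -6x+10y-134=0] ∩ [|D−(1, 14)|²=34]]
   so D = (-4, 11)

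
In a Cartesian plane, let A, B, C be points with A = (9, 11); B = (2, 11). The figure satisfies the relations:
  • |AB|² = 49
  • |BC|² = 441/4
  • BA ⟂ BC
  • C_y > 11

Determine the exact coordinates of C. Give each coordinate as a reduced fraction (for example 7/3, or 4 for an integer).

1. C_x = 2  [[BA ⟂ BC ⇒ 7x-14=0] ∩ [|C−(2, 11)|²=441/4]]
2. C_y = 43/2  [[BA ⟂ BC ⇒ 7x-14=0] ∩ [|C−(2, 11)|²=441/4]]
   so C = (2, 43/2)

C = (2, 43/2)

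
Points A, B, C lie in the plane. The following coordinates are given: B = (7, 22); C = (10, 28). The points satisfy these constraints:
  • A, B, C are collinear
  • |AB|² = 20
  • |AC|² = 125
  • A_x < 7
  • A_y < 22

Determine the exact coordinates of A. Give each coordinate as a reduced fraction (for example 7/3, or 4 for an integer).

1. A_x = 5  [[A, B, C are collinear ⇒ -6x+3y-24=0] ∩ [|A−(7, 22)|²=20]]
2. A_y = 18  [[A, B, C are collinear ⇒ -6x+3y-24=0] ∩ [|A−(7, 22)|²=20]]
   so A = (5, 18)

A = (5, 18)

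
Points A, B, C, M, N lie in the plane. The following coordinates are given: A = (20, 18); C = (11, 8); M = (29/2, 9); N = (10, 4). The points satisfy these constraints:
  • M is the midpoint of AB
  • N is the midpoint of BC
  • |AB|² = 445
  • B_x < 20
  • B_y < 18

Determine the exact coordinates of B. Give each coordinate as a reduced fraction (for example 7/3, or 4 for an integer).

B = (9, 0)

1. B_x = 9  [B = 2·M−A = 2·(29/2, 9)−(20, 18)]
2. B_y = 0  [B = 2·M−A = 2·(29/2, 9)−(20, 18)]
   so B = (9, 0)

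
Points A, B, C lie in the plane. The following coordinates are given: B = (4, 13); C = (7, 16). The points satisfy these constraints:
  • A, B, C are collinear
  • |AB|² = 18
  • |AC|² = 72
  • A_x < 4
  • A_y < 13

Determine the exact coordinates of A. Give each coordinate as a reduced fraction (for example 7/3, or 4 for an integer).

1. A_x = 1  [[A, B, C are collinear ⇒ -3x+3y-27=0] ∩ [|A−(4, 13)|²=18]]
2. A_y = 10  [[A, B, C are collinear ⇒ -3x+3y-27=0] ∩ [|A−(4, 13)|²=18]]
   so A = (1, 10)

A = (1, 10)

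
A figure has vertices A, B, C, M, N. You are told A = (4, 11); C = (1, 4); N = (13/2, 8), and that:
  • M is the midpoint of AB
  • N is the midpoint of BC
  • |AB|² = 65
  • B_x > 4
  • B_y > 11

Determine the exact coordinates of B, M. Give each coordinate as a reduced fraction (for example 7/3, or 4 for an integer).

B = (12, 12)
M = (8, 23/2)

1. B_x = 12  [B = 2·N−C = 2·(13/2, 8)−(1, 4)]
2. B_y = 12  [B = 2·N−C = 2·(13/2, 8)−(1, 4)]
   so B = (12, 12)
3. M_x = 8  [2·M = A+B = (4, 11)+(12, 12)]
4. M_y = 23/2  [2·M = A+B = (4, 11)+(12, 12)]
   so M = (8, 23/2)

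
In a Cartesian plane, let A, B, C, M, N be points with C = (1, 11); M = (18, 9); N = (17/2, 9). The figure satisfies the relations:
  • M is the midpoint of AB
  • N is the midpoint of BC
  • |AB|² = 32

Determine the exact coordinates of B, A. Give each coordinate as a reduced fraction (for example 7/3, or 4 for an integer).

1. B_x = 16  [B = 2·N−C = 2·(17/2, 9)−(1, 11)]
2. B_y = 7  [B = 2·N−C = 2·(17/2, 9)−(1, 11)]
   so B = (16, 7)
3. A_x = 20  [A = 2·M−B = 2·(18, 9)−(16, 7)]
4. A_y = 11  [A = 2·M−B = 2·(18, 9)−(16, 7)]
   so A = (20, 11)

B = (16, 7)
A = (20, 11)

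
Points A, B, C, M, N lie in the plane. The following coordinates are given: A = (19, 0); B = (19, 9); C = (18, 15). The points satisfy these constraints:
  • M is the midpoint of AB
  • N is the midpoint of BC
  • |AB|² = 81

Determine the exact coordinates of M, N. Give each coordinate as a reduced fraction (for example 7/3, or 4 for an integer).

M = (19, 9/2)
N = (37/2, 12)

1. M_x = 19  [2·M = A+B = (19, 0)+(19, 9)]
2. M_y = 9/2  [2·M = A+B = (19, 0)+(19, 9)]
   so M = (19, 9/2)
3. N_x = 37/2  [2·N = B+C = (19, 9)+(18, 15)]
4. N_y = 12  [2·N = B+C = (19, 9)+(18, 15)]
   so N = (37/2, 12)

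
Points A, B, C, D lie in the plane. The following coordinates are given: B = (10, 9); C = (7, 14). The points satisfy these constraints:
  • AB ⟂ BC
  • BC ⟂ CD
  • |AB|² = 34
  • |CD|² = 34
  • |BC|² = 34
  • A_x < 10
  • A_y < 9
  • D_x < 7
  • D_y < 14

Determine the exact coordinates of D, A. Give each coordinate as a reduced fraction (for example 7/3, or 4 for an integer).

D = (2, 11)
A = (5, 6)

1. D_x = 2  [[BC ⟂ CD ⇒ -3x+5y-49=0] ∩ [|D−(7, 14)|²=34]]
2. D_y = 11  [[BC ⟂ CD ⇒ -3x+5y-49=0] ∩ [|D−(7, 14)|²=34]]
   so D = (2, 11)
3. A_x = 5  [[AB ⟂ BC ⇒ 3x-5y+15=0] ∩ [|A−(10, 9)|²=34]]
4. A_y = 6  [[AB ⟂ BC ⇒ 3x-5y+15=0] ∩ [|A−(10, 9)|²=34]]
   so A = (5, 6)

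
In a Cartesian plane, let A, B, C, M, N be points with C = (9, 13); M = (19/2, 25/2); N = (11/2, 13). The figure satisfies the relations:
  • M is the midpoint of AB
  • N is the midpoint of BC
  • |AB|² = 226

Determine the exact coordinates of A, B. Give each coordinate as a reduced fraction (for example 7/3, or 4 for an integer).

A = (17, 12)
B = (2, 13)

1. B_x = 2  [B = 2·N−C = 2·(11/2, 13)−(9, 13)]
2. B_y = 13  [B = 2·N−C = 2·(11/2, 13)−(9, 13)]
   so B = (2, 13)
3. A_x = 17  [A = 2·M−B = 2·(19/2, 25/2)−(2, 13)]
4. A_y = 12  [A = 2·M−B = 2·(19/2, 25/2)−(2, 13)]
   so A = (17, 12)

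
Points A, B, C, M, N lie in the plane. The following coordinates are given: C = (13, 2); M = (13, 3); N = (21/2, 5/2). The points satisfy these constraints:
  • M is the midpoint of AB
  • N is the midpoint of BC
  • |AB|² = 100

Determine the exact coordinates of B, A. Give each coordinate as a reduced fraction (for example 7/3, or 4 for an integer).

1. B_x = 8  [B = 2·N−C = 2·(21/2, 5/2)−(13, 2)]
2. B_y = 3  [B = 2·N−C = 2·(21/2, 5/2)−(13, 2)]
   so B = (8, 3)
3. A_x = 18  [A = 2·M−B = 2·(13, 3)−(8, 3)]
4. A_y = 3  [A = 2·M−B = 2·(13, 3)−(8, 3)]
   so A = (18, 3)

B = (8, 3)
A = (18, 3)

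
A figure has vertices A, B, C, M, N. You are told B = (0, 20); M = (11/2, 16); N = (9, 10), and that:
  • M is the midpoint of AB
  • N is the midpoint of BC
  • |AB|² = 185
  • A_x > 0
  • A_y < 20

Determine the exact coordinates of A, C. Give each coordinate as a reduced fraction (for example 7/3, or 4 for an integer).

A = (11, 12)
C = (18, 0)

1. A_x = 11  [A = 2·M−B = 2·(11/2, 16)−(0, 20)]
2. A_y = 12  [A = 2·M−B = 2·(11/2, 16)−(0, 20)]
   so A = (11, 12)
3. C_x = 18  [C = 2·N−B = 2·(9, 10)−(0, 20)]
4. C_y = 0  [C = 2·N−B = 2·(9, 10)−(0, 20)]
   so C = (18, 0)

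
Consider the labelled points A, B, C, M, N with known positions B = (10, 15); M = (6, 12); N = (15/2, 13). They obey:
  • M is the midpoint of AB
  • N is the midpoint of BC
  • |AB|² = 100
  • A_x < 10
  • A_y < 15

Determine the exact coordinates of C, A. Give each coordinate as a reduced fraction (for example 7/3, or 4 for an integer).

1. A_x = 2  [A = 2·M−B = 2·(6, 12)−(10, 15)]
2. A_y = 9  [A = 2·M−B = 2·(6, 12)−(10, 15)]
   so A = (2, 9)
3. C_x = 5  [C = 2·N−B = 2·(15/2, 13)−(10, 15)]
4. C_y = 11  [C = 2·N−B = 2·(15/2, 13)−(10, 15)]
   so C = (5, 11)

C = (5, 11)
A = (2, 9)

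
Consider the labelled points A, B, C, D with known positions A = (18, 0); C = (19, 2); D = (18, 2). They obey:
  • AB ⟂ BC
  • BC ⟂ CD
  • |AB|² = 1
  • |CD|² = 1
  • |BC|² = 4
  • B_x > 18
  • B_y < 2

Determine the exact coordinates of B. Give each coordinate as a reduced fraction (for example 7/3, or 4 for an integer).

B = (19, 0)

1. B_x = 19  [[BC ⟂ CD ⇒ 1x-19=0] ∩ [|B−(18, 0)|²=1]]
2. B_y = 0  [[BC ⟂ CD ⇒ 1x-19=0] ∩ [|B−(18, 0)|²=1]]
   so B = (19, 0)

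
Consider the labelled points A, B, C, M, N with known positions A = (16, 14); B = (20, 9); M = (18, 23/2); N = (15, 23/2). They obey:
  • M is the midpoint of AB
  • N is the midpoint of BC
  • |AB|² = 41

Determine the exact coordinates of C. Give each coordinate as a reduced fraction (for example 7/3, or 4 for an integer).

C = (10, 14)

1. C_x = 10  [C = 2·N−B = 2·(15, 23/2)−(20, 9)]
2. C_y = 14  [C = 2·N−B = 2·(15, 23/2)−(20, 9)]
   so C = (10, 14)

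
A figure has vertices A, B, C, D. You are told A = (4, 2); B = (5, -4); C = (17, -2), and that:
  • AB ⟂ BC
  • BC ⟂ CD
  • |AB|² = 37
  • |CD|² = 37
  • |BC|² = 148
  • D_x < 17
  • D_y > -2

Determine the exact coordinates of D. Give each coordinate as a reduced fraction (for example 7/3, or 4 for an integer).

D = (16, 4)

1. D_x = 16  [[BC ⟂ CD ⇒ 12x+2y-200=0] ∩ [|D−(17, -2)|²=37]]
2. D_y = 4  [[BC ⟂ CD ⇒ 12x+2y-200=0] ∩ [|D−(17, -2)|²=37]]
   so D = (16, 4)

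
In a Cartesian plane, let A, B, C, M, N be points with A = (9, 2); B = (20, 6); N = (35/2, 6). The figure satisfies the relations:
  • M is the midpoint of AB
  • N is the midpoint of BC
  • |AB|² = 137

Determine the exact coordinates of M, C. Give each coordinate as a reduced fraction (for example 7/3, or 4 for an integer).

M = (29/2, 4)
C = (15, 6)

1. M_x = 29/2  [2·M = A+B = (9, 2)+(20, 6)]
2. M_y = 4  [2·M = A+B = (9, 2)+(20, 6)]
   so M = (29/2, 4)
3. C_x = 15  [C = 2·N−B = 2·(35/2, 6)−(20, 6)]
4. C_y = 6  [C = 2·N−B = 2·(35/2, 6)−(20, 6)]
   so C = (15, 6)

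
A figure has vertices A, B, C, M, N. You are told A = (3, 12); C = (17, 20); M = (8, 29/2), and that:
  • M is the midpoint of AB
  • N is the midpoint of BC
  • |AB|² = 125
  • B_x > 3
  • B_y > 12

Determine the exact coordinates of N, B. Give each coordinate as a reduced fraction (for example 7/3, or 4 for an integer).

N = (15, 37/2)
B = (13, 17)

1. B_x = 13  [B = 2·M−A = 2·(8, 29/2)−(3, 12)]
2. B_y = 17  [B = 2·M−A = 2·(8, 29/2)−(3, 12)]
   so B = (13, 17)
3. N_x = 15  [2·N = B+C = (13, 17)+(17, 20)]
4. N_y = 37/2  [2·N = B+C = (13, 17)+(17, 20)]
   so N = (15, 37/2)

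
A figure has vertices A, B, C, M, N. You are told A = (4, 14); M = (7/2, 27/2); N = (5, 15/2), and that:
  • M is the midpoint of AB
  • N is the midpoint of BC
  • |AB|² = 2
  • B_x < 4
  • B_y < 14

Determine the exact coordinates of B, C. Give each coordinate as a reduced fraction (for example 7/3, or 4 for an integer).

1. B_x = 3  [B = 2·M−A = 2·(7/2, 27/2)−(4, 14)]
2. B_y = 13  [B = 2·M−A = 2·(7/2, 27/2)−(4, 14)]
   so B = (3, 13)
3. C_x = 7  [C = 2·N−B = 2·(5, 15/2)−(3, 13)]
4. C_y = 2  [C = 2·N−B = 2·(5, 15/2)−(3, 13)]
   so C = (7, 2)

B = (3, 13)
C = (7, 2)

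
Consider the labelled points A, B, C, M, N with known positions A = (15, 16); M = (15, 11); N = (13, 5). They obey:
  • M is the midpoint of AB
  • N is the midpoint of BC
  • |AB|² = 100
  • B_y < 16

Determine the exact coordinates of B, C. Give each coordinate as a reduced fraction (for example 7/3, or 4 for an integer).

1. B_x = 15  [B = 2·M−A = 2·(15, 11)−(15, 16)]
2. B_y = 6  [B = 2·M−A = 2·(15, 11)−(15, 16)]
   so B = (15, 6)
3. C_x = 11  [C = 2·N−B = 2·(13, 5)−(15, 6)]
4. C_y = 4  [C = 2·N−B = 2·(13, 5)−(15, 6)]
   so C = (11, 4)

B = (15, 6)
C = (11, 4)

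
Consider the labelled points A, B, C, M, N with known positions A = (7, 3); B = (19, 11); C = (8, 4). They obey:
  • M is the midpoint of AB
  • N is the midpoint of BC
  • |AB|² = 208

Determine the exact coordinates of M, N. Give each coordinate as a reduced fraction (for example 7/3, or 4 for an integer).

1. M_x = 13  [2·M = A+B = (7, 3)+(19, 11)]
2. M_y = 7  [2·M = A+B = (7, 3)+(19, 11)]
   so M = (13, 7)
3. N_x = 27/2  [2·N = B+C = (19, 11)+(8, 4)]
4. N_y = 15/2  [2·N = B+C = (19, 11)+(8, 4)]
   so N = (27/2, 15/2)

M = (13, 7)
N = (27/2, 15/2)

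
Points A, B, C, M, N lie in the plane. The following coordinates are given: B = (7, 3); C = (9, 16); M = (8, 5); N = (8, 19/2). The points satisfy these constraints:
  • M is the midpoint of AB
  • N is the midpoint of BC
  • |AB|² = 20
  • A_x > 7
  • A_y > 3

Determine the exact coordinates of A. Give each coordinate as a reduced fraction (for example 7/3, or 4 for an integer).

A = (9, 7)

1. A_x = 9  [A = 2·M−B = 2·(8, 5)−(7, 3)]
2. A_y = 7  [A = 2·M−B = 2·(8, 5)−(7, 3)]
   so A = (9, 7)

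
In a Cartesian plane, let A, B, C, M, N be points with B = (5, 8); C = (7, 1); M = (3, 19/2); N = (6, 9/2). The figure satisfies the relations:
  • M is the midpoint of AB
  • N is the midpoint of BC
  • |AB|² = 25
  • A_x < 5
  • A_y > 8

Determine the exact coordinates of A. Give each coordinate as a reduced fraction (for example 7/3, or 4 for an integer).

A = (1, 11)

1. A_x = 1  [A = 2·M−B = 2·(3, 19/2)−(5, 8)]
2. A_y = 11  [A = 2·M−B = 2·(3, 19/2)−(5, 8)]
   so A = (1, 11)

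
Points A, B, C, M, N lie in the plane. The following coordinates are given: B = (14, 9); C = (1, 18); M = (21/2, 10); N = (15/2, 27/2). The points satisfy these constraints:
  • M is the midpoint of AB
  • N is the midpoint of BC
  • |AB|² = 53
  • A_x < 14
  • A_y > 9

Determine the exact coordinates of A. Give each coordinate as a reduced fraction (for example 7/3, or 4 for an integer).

1. A_x = 7  [A = 2·M−B = 2·(21/2, 10)−(14, 9)]
2. A_y = 11  [A = 2·M−B = 2·(21/2, 10)−(14, 9)]
   so A = (7, 11)

A = (7, 11)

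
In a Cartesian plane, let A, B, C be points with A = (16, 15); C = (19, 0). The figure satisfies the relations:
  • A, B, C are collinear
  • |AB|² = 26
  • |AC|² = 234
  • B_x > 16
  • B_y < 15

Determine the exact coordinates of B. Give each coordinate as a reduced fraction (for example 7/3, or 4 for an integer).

1. B_x = 17  [[A, B, C are collinear ⇒ -15x-3y+285=0] ∩ [|B−(16, 15)|²=26]]
2. B_y = 10  [[A, B, C are collinear ⇒ -15x-3y+285=0] ∩ [|B−(16, 15)|²=26]]
   so B = (17, 10)

B = (17, 10)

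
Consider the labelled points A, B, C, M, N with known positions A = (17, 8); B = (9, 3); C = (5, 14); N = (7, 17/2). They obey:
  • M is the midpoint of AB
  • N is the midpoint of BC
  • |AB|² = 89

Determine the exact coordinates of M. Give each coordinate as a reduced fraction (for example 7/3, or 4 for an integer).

M = (13, 11/2)

1. M_x = 13  [2·M = A+B = (17, 8)+(9, 3)]
2. M_y = 11/2  [2·M = A+B = (17, 8)+(9, 3)]
   so M = (13, 11/2)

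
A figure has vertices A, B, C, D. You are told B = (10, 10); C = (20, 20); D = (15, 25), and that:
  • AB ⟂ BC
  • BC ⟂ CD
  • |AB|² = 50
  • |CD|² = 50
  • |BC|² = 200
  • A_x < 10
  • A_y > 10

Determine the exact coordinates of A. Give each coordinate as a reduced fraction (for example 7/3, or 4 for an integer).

1. A_x = 5  [[AB ⟂ BC ⇒ -10x-10y+200=0] ∩ [|A−(10, 10)|²=50]]
2. A_y = 15  [[AB ⟂ BC ⇒ -10x-10y+200=0] ∩ [|A−(10, 10)|²=50]]
   so A = (5, 15)

A = (5, 15)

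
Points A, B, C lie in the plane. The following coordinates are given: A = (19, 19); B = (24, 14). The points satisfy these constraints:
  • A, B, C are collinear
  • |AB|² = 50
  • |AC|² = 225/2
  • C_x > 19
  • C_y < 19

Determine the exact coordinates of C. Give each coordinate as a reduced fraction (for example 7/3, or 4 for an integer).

C = (53/2, 23/2)

1. C_x = 53/2  [[A, B, C are collinear ⇒ 5x+5y-190=0] ∩ [|C−(19, 19)|²=225/2]]
2. C_y = 23/2  [[A, B, C are collinear ⇒ 5x+5y-190=0] ∩ [|C−(19, 19)|²=225/2]]
   so C = (53/2, 23/2)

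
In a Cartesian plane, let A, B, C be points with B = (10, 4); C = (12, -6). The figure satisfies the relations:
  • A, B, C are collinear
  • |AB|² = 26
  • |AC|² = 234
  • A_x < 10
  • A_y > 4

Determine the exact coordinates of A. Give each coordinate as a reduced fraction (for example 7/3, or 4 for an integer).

1. A_x = 9  [[A, B, C are collinear ⇒ 10x+2y-108=0] ∩ [|A−(10, 4)|²=26]]
2. A_y = 9  [[A, B, C are collinear ⇒ 10x+2y-108=0] ∩ [|A−(10, 4)|²=26]]
   so A = (9, 9)

A = (9, 9)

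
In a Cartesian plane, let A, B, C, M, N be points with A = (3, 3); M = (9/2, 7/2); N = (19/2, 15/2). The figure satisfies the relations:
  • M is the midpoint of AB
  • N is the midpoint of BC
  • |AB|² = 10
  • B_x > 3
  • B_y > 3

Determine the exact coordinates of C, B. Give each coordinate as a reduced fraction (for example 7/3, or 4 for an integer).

C = (13, 11)
B = (6, 4)

1. B_x = 6  [B = 2·M−A = 2·(9/2, 7/2)−(3, 3)]
2. B_y = 4  [B = 2·M−A = 2·(9/2, 7/2)−(3, 3)]
   so B = (6, 4)
3. C_x = 13  [C = 2·N−B = 2·(19/2, 15/2)−(6, 4)]
4. C_y = 11  [C = 2·N−B = 2·(19/2, 15/2)−(6, 4)]
   so C = (13, 11)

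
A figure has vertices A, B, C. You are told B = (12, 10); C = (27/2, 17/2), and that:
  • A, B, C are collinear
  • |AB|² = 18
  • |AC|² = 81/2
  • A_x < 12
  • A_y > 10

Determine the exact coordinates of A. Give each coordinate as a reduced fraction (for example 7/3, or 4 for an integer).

1. A_x = 9  [[A, B, C are collinear ⇒ 3/2x+3/2y-33=0] ∩ [|A−(12, 10)|²=18]]
2. A_y = 13  [[A, B, C are collinear ⇒ 3/2x+3/2y-33=0] ∩ [|A−(12, 10)|²=18]]
   so A = (9, 13)

A = (9, 13)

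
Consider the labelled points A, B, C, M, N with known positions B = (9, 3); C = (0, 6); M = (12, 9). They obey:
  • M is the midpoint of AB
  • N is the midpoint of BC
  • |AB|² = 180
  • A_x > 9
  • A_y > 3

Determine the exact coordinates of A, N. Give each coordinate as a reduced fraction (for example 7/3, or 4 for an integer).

1. A_x = 15  [A = 2·M−B = 2·(12, 9)−(9, 3)]
2. A_y = 15  [A = 2·M−B = 2·(12, 9)−(9, 3)]
   so A = (15, 15)
3. N_x = 9/2  [2·N = B+C = (9, 3)+(0, 6)]
4. N_y = 9/2  [2·N = B+C = (9, 3)+(0, 6)]
   so N = (9/2, 9/2)

A = (15, 15)
N = (9/2, 9/2)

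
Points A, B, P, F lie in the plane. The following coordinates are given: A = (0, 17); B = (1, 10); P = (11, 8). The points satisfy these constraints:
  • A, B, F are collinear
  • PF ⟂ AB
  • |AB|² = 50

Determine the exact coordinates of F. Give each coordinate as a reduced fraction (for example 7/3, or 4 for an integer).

F = (37/25, 166/25)

1. F_x = 37/25  [[A, B, F are collinear ⇒ 7x+1y-17=0] ∩ [PF ⟂ AB ⇒ 1x-7y+45=0]]
2. F_y = 166/25  [[A, B, F are collinear ⇒ 7x+1y-17=0] ∩ [PF ⟂ AB ⇒ 1x-7y+45=0]]
   so F = (37/25, 166/25)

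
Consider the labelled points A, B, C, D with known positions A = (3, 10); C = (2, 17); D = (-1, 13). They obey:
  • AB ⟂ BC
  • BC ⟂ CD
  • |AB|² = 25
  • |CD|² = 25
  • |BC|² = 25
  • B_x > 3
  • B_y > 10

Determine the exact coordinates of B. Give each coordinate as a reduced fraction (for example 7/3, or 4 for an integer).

1. B_x = 6  [[BC ⟂ CD ⇒ 3x+4y-74=0] ∩ [|B−(3, 10)|²=25]]
2. B_y = 14  [[BC ⟂ CD ⇒ 3x+4y-74=0] ∩ [|B−(3, 10)|²=25]]
   so B = (6, 14)

B = (6, 14)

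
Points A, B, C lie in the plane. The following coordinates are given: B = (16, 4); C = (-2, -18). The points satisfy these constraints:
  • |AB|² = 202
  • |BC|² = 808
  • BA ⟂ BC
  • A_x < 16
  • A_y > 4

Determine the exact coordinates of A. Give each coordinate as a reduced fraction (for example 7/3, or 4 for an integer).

A = (5, 13)

1. A_x = 5  [[BA ⟂ BC ⇒ -18x-22y+376=0] ∩ [|A−(16, 4)|²=202]]
2. A_y = 13  [[BA ⟂ BC ⇒ -18x-22y+376=0] ∩ [|A−(16, 4)|²=202]]
   so A = (5, 13)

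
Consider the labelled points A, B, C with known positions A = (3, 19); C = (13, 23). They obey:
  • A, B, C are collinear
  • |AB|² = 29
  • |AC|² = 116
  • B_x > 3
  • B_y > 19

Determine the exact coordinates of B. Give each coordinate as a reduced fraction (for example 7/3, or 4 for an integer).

B = (8, 21)

1. B_x = 8  [[A, B, C are collinear ⇒ 4x-10y+178=0] ∩ [|B−(3, 19)|²=29]]
2. B_y = 21  [[A, B, C are collinear ⇒ 4x-10y+178=0] ∩ [|B−(3, 19)|²=29]]
   so B = (8, 21)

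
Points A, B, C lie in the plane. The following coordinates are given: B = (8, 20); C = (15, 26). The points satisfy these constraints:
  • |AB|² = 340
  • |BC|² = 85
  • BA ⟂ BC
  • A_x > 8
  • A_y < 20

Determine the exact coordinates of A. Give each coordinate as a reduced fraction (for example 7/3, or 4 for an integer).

A = (20, 6)

1. A_x = 20  [[BA ⟂ BC ⇒ 7x+6y-176=0] ∩ [|A−(8, 20)|²=340]]
2. A_y = 6  [[BA ⟂ BC ⇒ 7x+6y-176=0] ∩ [|A−(8, 20)|²=340]]
   so A = (20, 6)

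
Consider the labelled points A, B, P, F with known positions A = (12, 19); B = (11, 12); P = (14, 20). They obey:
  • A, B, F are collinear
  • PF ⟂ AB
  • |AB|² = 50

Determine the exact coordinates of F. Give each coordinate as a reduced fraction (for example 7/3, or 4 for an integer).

F = (609/50, 1013/50)

1. F_x = 609/50  [[A, B, F are collinear ⇒ 7x-1y-65=0] ∩ [PF ⟂ AB ⇒ -1x-7y+154=0]]
2. F_y = 1013/50  [[A, B, F are collinear ⇒ 7x-1y-65=0] ∩ [PF ⟂ AB ⇒ -1x-7y+154=0]]
   so F = (609/50, 1013/50)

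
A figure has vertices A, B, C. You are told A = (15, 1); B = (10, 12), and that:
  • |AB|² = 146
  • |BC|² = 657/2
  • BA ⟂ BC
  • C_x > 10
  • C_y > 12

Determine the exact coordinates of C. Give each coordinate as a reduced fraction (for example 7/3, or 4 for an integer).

1. C_x = 53/2  [[BA ⟂ BC ⇒ 5x-11y+82=0] ∩ [|C−(10, 12)|²=657/2]]
2. C_y = 39/2  [[BA ⟂ BC ⇒ 5x-11y+82=0] ∩ [|C−(10, 12)|²=657/2]]
   so C = (53/2, 39/2)

C = (53/2, 39/2)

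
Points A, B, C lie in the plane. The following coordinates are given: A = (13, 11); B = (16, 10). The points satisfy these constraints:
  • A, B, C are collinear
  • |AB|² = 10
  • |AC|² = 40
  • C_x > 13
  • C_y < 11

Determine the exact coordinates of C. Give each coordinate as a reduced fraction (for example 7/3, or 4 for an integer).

C = (19, 9)

1. C_x = 19  [[A, B, C are collinear ⇒ 1x+3y-46=0] ∩ [|C−(13, 11)|²=40]]
2. C_y = 9  [[A, B, C are collinear ⇒ 1x+3y-46=0] ∩ [|C−(13, 11)|²=40]]
   so C = (19, 9)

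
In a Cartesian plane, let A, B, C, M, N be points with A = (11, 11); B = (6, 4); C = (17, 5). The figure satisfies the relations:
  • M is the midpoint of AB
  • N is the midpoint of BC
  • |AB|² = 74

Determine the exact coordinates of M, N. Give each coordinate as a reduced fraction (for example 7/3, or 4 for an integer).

M = (17/2, 15/2)
N = (23/2, 9/2)

1. M_x = 17/2  [2·M = A+B = (11, 11)+(6, 4)]
2. M_y = 15/2  [2·M = A+B = (11, 11)+(6, 4)]
   so M = (17/2, 15/2)
3. N_x = 23/2  [2·N = B+C = (6, 4)+(17, 5)]
4. N_y = 9/2  [2·N = B+C = (6, 4)+(17, 5)]
   so N = (23/2, 9/2)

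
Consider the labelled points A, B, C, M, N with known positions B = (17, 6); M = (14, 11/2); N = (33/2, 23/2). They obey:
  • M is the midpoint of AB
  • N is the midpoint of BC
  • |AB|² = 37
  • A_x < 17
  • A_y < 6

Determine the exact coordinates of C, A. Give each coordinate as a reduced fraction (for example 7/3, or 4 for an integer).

C = (16, 17)
A = (11, 5)

1. A_x = 11  [A = 2·M−B = 2·(14, 11/2)−(17, 6)]
2. A_y = 5  [A = 2·M−B = 2·(14, 11/2)−(17, 6)]
   so A = (11, 5)
3. C_x = 16  [C = 2·N−B = 2·(33/2, 23/2)−(17, 6)]
4. C_y = 17  [C = 2·N−B = 2·(33/2, 23/2)−(17, 6)]
   so C = (16, 17)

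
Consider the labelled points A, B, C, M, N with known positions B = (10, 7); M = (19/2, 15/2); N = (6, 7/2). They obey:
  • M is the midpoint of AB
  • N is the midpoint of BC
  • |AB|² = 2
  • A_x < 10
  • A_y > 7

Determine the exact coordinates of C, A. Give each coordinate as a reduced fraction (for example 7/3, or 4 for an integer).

1. A_x = 9  [A = 2·M−B = 2·(19/2, 15/2)−(10, 7)]
2. A_y = 8  [A = 2·M−B = 2·(19/2, 15/2)−(10, 7)]
   so A = (9, 8)
3. C_x = 2  [C = 2·N−B = 2·(6, 7/2)−(10, 7)]
4. C_y = 0  [C = 2·N−B = 2·(6, 7/2)−(10, 7)]
   so C = (2, 0)

C = (2, 0)
A = (9, 8)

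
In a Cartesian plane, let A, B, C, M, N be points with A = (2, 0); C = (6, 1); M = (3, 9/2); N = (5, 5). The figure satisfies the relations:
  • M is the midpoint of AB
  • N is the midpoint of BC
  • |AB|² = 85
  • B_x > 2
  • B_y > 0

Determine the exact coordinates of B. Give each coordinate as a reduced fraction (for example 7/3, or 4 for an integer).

1. B_x = 4  [B = 2·M−A = 2·(3, 9/2)−(2, 0)]
2. B_y = 9  [B = 2·M−A = 2·(3, 9/2)−(2, 0)]
   so B = (4, 9)

B = (4, 9)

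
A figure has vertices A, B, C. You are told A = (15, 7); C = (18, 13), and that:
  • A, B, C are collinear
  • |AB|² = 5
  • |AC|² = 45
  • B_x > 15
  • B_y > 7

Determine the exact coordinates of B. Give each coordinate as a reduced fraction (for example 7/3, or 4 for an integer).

1. B_x = 16  [[A, B, C are collinear ⇒ 6x-3y-69=0] ∩ [|B−(15, 7)|²=5]]
2. B_y = 9  [[A, B, C are collinear ⇒ 6x-3y-69=0] ∩ [|B−(15, 7)|²=5]]
   so B = (16, 9)

B = (16, 9)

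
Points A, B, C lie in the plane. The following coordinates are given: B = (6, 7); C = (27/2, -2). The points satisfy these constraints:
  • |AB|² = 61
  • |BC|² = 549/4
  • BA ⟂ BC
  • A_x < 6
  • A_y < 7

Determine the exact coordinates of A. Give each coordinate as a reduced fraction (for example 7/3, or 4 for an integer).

1. A_x = 0  [[BA ⟂ BC ⇒ 15/2x-9y+18=0] ∩ [|A−(6, 7)|²=61]]
2. A_y = 2  [[BA ⟂ BC ⇒ 15/2x-9y+18=0] ∩ [|A−(6, 7)|²=61]]
   so A = (0, 2)

A = (0, 2)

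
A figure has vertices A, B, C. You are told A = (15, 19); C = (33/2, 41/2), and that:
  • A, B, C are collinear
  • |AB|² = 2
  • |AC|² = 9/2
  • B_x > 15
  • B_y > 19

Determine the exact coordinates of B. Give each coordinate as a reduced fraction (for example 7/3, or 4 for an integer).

B = (16, 20)

1. B_x = 16  [[A, B, C are collinear ⇒ 3/2x-3/2y+6=0] ∩ [|B−(15, 19)|²=2]]
2. B_y = 20  [[A, B, C are collinear ⇒ 3/2x-3/2y+6=0] ∩ [|B−(15, 19)|²=2]]
   so B = (16, 20)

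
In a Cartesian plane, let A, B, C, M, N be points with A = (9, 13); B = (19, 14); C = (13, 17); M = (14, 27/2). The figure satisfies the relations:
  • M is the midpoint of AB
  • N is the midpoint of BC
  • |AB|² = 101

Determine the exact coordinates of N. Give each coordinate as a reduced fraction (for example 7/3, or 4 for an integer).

N = (16, 31/2)

1. N_x = 16  [2·N = B+C = (19, 14)+(13, 17)]
2. N_y = 31/2  [2·N = B+C = (19, 14)+(13, 17)]
   so N = (16, 31/2)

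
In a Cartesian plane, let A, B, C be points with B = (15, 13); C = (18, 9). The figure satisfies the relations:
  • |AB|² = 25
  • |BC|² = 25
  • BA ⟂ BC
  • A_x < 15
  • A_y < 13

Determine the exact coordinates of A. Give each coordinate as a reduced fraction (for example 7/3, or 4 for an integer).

A = (11, 10)

1. A_x = 11  [[BA ⟂ BC ⇒ 3x-4y+7=0] ∩ [|A−(15, 13)|²=25]]
2. A_y = 10  [[BA ⟂ BC ⇒ 3x-4y+7=0] ∩ [|A−(15, 13)|²=25]]
   so A = (11, 10)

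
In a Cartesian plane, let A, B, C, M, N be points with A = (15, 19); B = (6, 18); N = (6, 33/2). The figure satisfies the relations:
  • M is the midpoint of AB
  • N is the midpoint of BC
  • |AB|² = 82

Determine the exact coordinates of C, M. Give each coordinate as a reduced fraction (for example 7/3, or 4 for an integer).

C = (6, 15)
M = (21/2, 37/2)

1. M_x = 21/2  [2·M = A+B = (15, 19)+(6, 18)]
2. M_y = 37/2  [2·M = A+B = (15, 19)+(6, 18)]
   so M = (21/2, 37/2)
3. C_x = 6  [C = 2·N−B = 2·(6, 33/2)−(6, 18)]
4. C_y = 15  [C = 2·N−B = 2·(6, 33/2)−(6, 18)]
   so C = (6, 15)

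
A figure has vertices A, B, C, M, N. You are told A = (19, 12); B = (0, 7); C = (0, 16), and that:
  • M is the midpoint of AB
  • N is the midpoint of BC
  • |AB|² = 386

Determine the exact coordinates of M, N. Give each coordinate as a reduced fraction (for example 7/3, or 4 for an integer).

1. M_x = 19/2  [2·M = A+B = (19, 12)+(0, 7)]
2. M_y = 19/2  [2·M = A+B = (19, 12)+(0, 7)]
   so M = (19/2, 19/2)
3. N_x = 0  [2·N = B+C = (0, 7)+(0, 16)]
4. N_y = 23/2  [2·N = B+C = (0, 7)+(0, 16)]
   so N = (0, 23/2)

M = (19/2, 19/2)
N = (0, 23/2)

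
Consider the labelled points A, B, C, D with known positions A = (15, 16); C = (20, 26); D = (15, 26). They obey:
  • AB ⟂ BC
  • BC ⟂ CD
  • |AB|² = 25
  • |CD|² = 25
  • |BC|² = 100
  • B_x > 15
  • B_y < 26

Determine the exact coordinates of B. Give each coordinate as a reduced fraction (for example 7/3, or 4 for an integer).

1. B_x = 20  [[BC ⟂ CD ⇒ 5x-100=0] ∩ [|B−(15, 16)|²=25]]
2. B_y = 16  [[BC ⟂ CD ⇒ 5x-100=0] ∩ [|B−(15, 16)|²=25]]
   so B = (20, 16)

B = (20, 16)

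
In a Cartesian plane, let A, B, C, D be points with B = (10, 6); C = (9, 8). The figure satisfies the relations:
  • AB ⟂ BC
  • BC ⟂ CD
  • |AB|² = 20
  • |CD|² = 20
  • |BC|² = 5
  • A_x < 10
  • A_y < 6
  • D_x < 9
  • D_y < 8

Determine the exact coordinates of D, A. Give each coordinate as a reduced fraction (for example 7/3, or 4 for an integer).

1. D_x = 5  [[BC ⟂ CD ⇒ -1x+2y-7=0] ∩ [|D−(9, 8)|²=20]]
2. D_y = 6  [[BC ⟂ CD ⇒ -1x+2y-7=0] ∩ [|D−(9, 8)|²=20]]
   so D = (5, 6)
3. A_x = 6  [[AB ⟂ BC ⇒ 1x-2y+2=0] ∩ [|A−(10, 6)|²=20]]
4. A_y = 4  [[AB ⟂ BC ⇒ 1x-2y+2=0] ∩ [|A−(10, 6)|²=20]]
   so A = (6, 4)

D = (5, 6)
A = (6, 4)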